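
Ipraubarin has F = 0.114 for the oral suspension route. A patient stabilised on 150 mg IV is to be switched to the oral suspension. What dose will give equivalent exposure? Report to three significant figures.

For equal systemic exposure: F × D_ev = D_iv
D_ev = D_iv / F = 150 / 0.114 = 1315.79 mg

D_oral = 1320 mg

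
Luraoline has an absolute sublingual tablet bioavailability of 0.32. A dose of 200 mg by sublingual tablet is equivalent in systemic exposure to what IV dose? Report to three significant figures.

D_iv = 64.0 mg

Systemic exposure from an extravascular dose = F × D_ev, so the equivalent IV dose is F × D_ev.
D_iv = F × D_ev = 0.32 × 200 = 64 mg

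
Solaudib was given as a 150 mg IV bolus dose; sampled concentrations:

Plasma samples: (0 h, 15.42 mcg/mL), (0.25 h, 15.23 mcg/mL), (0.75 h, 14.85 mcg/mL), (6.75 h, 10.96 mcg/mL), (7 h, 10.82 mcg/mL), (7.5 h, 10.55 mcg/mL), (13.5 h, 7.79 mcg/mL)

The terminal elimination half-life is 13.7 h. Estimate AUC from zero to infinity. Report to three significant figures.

Trapezoidal AUC_0→13.5:
  [0→0.25]: (15.42+15.23)/2 × 0.25 = 3.83125
  [0.25→0.75]: (15.23+14.85)/2 × 0.5 = 7.52
  [0.75→6.75]: (14.85+10.96)/2 × 6 = 77.43
  [6.75→7]: (10.96+10.82)/2 × 0.25 = 2.7225
  [7→7.5]: (10.82+10.55)/2 × 0.5 = 5.3425
  [7.5→13.5]: (10.55+7.79)/2 × 6 = 55.02
  Sum = 151.86625 mcg/mL·h
k_e = ln2 / t½ = 0.693147 / 13.7 = 0.0506 h^-1
Extrapolated tail: C_last / k_e = 7.79 / 0.0506 = 153.953
AUC_0→∞ = 151.86625 + 153.953 = 305.81925 mcg/mL·h

AUC = 306 mcg/mL·h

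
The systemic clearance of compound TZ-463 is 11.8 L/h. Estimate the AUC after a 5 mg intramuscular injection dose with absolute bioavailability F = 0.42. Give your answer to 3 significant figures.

AUC = 0.178 mg/L·h

AUC_0→∞ = F × Dose / CL
        = 0.42 × 5 / 11.8 = 0.177966 mg/L·h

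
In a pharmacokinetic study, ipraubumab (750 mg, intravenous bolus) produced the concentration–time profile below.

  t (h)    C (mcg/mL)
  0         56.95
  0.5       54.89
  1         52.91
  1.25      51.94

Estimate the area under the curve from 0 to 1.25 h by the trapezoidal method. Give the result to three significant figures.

Trapezoidal AUC_0→1.25:
  [0→0.5]: (56.95+54.89)/2 × 0.5 = 27.96
  [0.5→1]: (54.89+52.91)/2 × 0.5 = 26.95
  [1→1.25]: (52.91+51.94)/2 × 0.25 = 13.10625
  Sum = 68.01625 mcg/mL·h

AUC = 68.0 mcg/mL·h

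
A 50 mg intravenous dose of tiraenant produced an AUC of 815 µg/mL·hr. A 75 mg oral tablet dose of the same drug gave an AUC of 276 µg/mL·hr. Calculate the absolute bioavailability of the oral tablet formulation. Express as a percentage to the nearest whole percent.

F = (AUC_ev / D_ev) / (AUC_iv / D_iv)
  = (276/75) / (815/50)
  = 3.68 / 16.3 = 0.2258
  = 22.58%

F = 23%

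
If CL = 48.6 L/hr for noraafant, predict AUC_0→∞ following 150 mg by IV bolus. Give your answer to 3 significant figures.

AUC = 3.09 mg/L·hr

AUC_0→∞ = Dose_iv / CL
        = 150 / 48.6 = 3.08642 mg/L·hr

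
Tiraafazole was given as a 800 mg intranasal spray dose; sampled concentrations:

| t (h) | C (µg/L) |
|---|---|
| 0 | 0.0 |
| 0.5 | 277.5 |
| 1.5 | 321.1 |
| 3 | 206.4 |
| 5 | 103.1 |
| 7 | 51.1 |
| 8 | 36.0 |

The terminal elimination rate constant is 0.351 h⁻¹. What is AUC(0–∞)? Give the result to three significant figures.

AUC = 1370 µg/L·h

Trapezoidal AUC_0→8:
  [0→0.5]: (0.0+277.5)/2 × 0.5 = 69.375
  [0.5→1.5]: (277.5+321.1)/2 × 1 = 299.3
  [1.5→3]: (321.1+206.4)/2 × 1.5 = 395.625
  [3→5]: (206.4+103.1)/2 × 2 = 309.5
  [5→7]: (103.1+51.1)/2 × 2 = 154.2
  [7→8]: (51.1+36.0)/2 × 1 = 43.55
  Sum = 1271.55 µg/L·h
Extrapolated tail: C_last / k_e = 36.0 / 0.351 = 102.564
AUC_0→∞ = 1271.55 + 102.564 = 1374.114 µg/L·h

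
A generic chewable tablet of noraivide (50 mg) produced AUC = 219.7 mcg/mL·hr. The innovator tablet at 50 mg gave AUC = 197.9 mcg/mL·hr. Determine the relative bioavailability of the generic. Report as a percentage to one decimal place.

F_rel = 111.0%

F_rel = (AUC_test/D_test) / (AUC_ref/D_ref)
      = (219.7/50) / (197.9/50)
      = 4.394 / 3.958 = 1.1102 = 111.02%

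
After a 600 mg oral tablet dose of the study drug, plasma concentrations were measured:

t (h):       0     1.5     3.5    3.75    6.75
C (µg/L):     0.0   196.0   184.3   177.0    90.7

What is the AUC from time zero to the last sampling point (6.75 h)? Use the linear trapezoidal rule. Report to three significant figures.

AUC = 974 µg/L·h

Trapezoidal AUC_0→6.75:
  [0→1.5]: (0.0+196.0)/2 × 1.5 = 147.0
  [1.5→3.5]: (196.0+184.3)/2 × 2 = 380.3
  [3.5→3.75]: (184.3+177.0)/2 × 0.25 = 45.1625
  [3.75→6.75]: (177.0+90.7)/2 × 3 = 401.55
  Sum = 974.0125 µg/L·h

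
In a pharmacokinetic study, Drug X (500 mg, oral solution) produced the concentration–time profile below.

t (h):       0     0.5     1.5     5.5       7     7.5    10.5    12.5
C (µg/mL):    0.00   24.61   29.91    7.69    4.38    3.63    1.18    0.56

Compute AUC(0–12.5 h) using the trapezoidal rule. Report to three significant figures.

Trapezoidal AUC_0→12.5:
  [0→0.5]: (0.00+24.61)/2 × 0.5 = 6.1525
  [0.5→1.5]: (24.61+29.91)/2 × 1 = 27.26
  [1.5→5.5]: (29.91+7.69)/2 × 4 = 75.2
  [5.5→7]: (7.69+4.38)/2 × 1.5 = 9.0525
  [7→7.5]: (4.38+3.63)/2 × 0.5 = 2.0025
  [7.5→10.5]: (3.63+1.18)/2 × 3 = 7.215
  [10.5→12.5]: (1.18+0.56)/2 × 2 = 1.74
  Sum = 128.6225 µg/mL·h

AUC = 129 µg/mL·h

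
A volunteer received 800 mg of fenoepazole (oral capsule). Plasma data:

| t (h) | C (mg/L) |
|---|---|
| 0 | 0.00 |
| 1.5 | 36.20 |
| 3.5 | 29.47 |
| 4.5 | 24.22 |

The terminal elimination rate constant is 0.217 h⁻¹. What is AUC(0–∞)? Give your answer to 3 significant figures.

AUC = 231 mg/L·h

Trapezoidal AUC_0→4.5:
  [0→1.5]: (0.00+36.20)/2 × 1.5 = 27.15
  [1.5→3.5]: (36.20+29.47)/2 × 2 = 65.67
  [3.5→4.5]: (29.47+24.22)/2 × 1 = 26.845
  Sum = 119.665 mg/L·h
Extrapolated tail: C_last / k_e = 24.22 / 0.217 = 111.613
AUC_0→∞ = 119.665 + 111.613 = 231.278 mg/L·h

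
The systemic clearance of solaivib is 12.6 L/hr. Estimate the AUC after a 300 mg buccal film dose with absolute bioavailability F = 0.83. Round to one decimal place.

AUC = 19.8 mg/L·hr

AUC_0→∞ = F × Dose / CL
        = 0.83 × 300 / 12.6 = 19.7619 mg/L·hr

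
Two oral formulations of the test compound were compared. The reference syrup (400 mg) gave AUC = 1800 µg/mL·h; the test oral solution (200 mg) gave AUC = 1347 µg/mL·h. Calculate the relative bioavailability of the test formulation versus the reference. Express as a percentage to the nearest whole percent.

F_rel = 150%

F_rel = (AUC_test/D_test) / (AUC_ref/D_ref)
      = (1347/200) / (1800/400)
      = 6.735 / 4.5 = 1.4967 = 149.67%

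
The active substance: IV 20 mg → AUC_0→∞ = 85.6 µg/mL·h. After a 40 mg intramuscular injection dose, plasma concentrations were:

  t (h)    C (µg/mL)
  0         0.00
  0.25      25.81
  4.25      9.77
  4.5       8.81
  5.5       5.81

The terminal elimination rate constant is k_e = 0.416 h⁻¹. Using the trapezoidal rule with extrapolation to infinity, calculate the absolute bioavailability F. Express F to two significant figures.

Trapezoidal AUC_0→5.5 (intramuscular injection):
  [0→0.25]: (0.00+25.81)/2 × 0.25 = 3.22625
  [0.25→4.25]: (25.81+9.77)/2 × 4 = 71.16
  [4.25→4.5]: (9.77+8.81)/2 × 0.25 = 2.3225
  [4.5→5.5]: (8.81+5.81)/2 × 1 = 7.31
  Sum = 84.01875 µg/mL·h
Tail: C_last/k_e = 5.81/0.416 = 13.966
AUC_0→∞ (intramuscular injection) = 84.01875 + 13.966 = 97.98475 µg/mL·h
F = (AUC_ev/D_ev)/(AUC_iv/D_iv) = (97.98475/40)/(85.6/20) = 2.44962/4.28 = 0.5723

F = 0.57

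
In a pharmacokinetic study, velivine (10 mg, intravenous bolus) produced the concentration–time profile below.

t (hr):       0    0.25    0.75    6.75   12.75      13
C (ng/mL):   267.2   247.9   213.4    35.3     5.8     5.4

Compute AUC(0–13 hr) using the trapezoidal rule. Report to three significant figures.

Trapezoidal AUC_0→13:
  [0→0.25]: (267.2+247.9)/2 × 0.25 = 64.3875
  [0.25→0.75]: (247.9+213.4)/2 × 0.5 = 115.325
  [0.75→6.75]: (213.4+35.3)/2 × 6 = 746.1
  [6.75→12.75]: (35.3+5.8)/2 × 6 = 123.3
  [12.75→13]: (5.8+5.4)/2 × 0.25 = 1.4
  Sum = 1050.5125 ng/mL·hr

AUC = 1050 ng/mL·hr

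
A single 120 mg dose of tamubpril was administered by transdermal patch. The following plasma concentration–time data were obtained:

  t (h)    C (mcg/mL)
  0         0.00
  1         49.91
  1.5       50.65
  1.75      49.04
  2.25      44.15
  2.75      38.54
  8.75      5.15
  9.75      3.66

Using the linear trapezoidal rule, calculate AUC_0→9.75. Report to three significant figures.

AUC = 242 mcg/mL·h

Trapezoidal AUC_0→9.75:
  [0→1]: (0.00+49.91)/2 × 1 = 24.955
  [1→1.5]: (49.91+50.65)/2 × 0.5 = 25.14
  [1.5→1.75]: (50.65+49.04)/2 × 0.25 = 12.46125
  [1.75→2.25]: (49.04+44.15)/2 × 0.5 = 23.2975
  [2.25→2.75]: (44.15+38.54)/2 × 0.5 = 20.6725
  [2.75→8.75]: (38.54+5.15)/2 × 6 = 131.07
  [8.75→9.75]: (5.15+3.66)/2 × 1 = 4.405
  Sum = 242.00125 mcg/mL·h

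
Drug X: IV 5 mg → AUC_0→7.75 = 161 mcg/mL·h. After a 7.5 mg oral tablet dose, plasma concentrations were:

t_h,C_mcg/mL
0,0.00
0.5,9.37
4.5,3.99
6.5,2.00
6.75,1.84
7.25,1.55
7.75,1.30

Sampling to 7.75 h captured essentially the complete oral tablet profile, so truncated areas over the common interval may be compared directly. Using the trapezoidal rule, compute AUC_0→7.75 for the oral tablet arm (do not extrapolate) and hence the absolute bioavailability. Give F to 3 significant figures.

Trapezoidal AUC_0→7.75 (oral tablet):
  [0→0.5]: (0.00+9.37)/2 × 0.5 = 2.3425
  [0.5→4.5]: (9.37+3.99)/2 × 4 = 26.72
  [4.5→6.5]: (3.99+2.00)/2 × 2 = 5.99
  [6.5→6.75]: (2.00+1.84)/2 × 0.25 = 0.48
  [6.75→7.25]: (1.84+1.55)/2 × 0.5 = 0.8475
  [7.25→7.75]: (1.55+1.30)/2 × 0.5 = 0.7125
  Sum = 37.0925 mcg/mL·h
F = (AUC_ev/D_ev)/(AUC_iv/D_iv) = (37.0925/7.5)/(161/5) = 4.94567/32.2 = 0.1536

F = 0.154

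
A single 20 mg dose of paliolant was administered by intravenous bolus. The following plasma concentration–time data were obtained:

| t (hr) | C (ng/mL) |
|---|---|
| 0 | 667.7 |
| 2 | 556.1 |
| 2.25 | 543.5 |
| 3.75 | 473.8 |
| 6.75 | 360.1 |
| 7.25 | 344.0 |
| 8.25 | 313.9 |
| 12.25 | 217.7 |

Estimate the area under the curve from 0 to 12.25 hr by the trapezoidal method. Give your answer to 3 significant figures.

AUC = 4940 ng/mL·hr

Trapezoidal AUC_0→12.25:
  [0→2]: (667.7+556.1)/2 × 2 = 1223.8
  [2→2.25]: (556.1+543.5)/2 × 0.25 = 137.45
  [2.25→3.75]: (543.5+473.8)/2 × 1.5 = 762.975
  [3.75→6.75]: (473.8+360.1)/2 × 3 = 1250.85
  [6.75→7.25]: (360.1+344.0)/2 × 0.5 = 176.025
  [7.25→8.25]: (344.0+313.9)/2 × 1 = 328.95
  [8.25→12.25]: (313.9+217.7)/2 × 4 = 1063.2
  Sum = 4943.25 ng/mL·hr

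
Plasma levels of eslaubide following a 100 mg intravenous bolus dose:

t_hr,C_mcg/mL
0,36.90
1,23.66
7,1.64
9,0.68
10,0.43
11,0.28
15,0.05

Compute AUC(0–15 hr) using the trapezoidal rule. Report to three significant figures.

AUC = 110 mcg/mL·hr

Trapezoidal AUC_0→15:
  [0→1]: (36.90+23.66)/2 × 1 = 30.28
  [1→7]: (23.66+1.64)/2 × 6 = 75.9
  [7→9]: (1.64+0.68)/2 × 2 = 2.32
  [9→10]: (0.68+0.43)/2 × 1 = 0.555
  [10→11]: (0.43+0.28)/2 × 1 = 0.355
  [11→15]: (0.28+0.05)/2 × 4 = 0.66
  Sum = 110.07 mcg/mL·hr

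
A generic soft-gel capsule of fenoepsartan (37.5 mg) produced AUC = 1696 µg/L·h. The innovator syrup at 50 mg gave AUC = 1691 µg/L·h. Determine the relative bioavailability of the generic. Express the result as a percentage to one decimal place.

F_rel = (AUC_test/D_test) / (AUC_ref/D_ref)
      = (1696/37.5) / (1691/50)
      = 45.2267 / 33.82 = 1.3373 = 133.73%

F_rel = 133.7%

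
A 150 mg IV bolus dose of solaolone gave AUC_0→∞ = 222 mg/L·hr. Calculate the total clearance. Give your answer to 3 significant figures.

CL = Dose_iv / AUC_0→∞
   = 150 / 222 = 0.675676 L/hr

CL = 0.676 L/hr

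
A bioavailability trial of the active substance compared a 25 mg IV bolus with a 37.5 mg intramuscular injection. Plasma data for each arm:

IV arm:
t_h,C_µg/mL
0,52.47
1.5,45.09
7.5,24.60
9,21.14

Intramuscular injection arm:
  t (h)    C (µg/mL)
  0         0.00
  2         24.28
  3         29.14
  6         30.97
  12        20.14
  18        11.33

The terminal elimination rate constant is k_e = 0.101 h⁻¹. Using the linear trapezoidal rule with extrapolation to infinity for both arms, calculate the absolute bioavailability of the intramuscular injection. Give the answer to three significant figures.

F = 0.635

Trapezoidal AUC_0→9 (IV):
  [0→1.5]: (52.47+45.09)/2 × 1.5 = 73.17
  [1.5→7.5]: (45.09+24.60)/2 × 6 = 209.07
  [7.5→9]: (24.60+21.14)/2 × 1.5 = 34.305
  Sum = 316.545 µg/mL·h
IV tail: 21.14/0.101 = 209.307; AUC_iv,0→∞ = 316.545 + 209.307 = 525.852 µg/mL·h
Trapezoidal AUC_0→18 (intramuscular injection):
  [0→2]: (0.00+24.28)/2 × 2 = 24.28
  [2→3]: (24.28+29.14)/2 × 1 = 26.71
  [3→6]: (29.14+30.97)/2 × 3 = 90.165
  [6→12]: (30.97+20.14)/2 × 6 = 153.33
  [12→18]: (20.14+11.33)/2 × 6 = 94.41
  Sum = 388.895 µg/mL·h
intramuscular injection tail: 11.33/0.101 = 112.178; AUC_ev,0→∞ = 388.895 + 112.178 = 501.073 µg/mL·h
F = (AUC_ev/D_ev)/(AUC_iv/D_iv) = (501.073/37.5)/(525.852/25) = 13.3619/21.03408 = 0.6353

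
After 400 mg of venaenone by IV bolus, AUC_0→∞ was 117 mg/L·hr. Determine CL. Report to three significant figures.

CL = 3.42 L/hr

CL = Dose_iv / AUC_0→∞
   = 400 / 117 = 3.4188 L/hr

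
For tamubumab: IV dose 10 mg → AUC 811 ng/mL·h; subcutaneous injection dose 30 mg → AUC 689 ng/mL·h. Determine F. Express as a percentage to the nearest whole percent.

F = (AUC_ev / D_ev) / (AUC_iv / D_iv)
  = (689/30) / (811/10)
  = 22.9667 / 81.1 = 0.2832
  = 28.32%

F = 28%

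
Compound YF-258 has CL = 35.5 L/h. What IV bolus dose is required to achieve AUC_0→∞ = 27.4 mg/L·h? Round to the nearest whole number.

Dose_iv = CL × AUC_0→∞
     = 35.5 × 27.4 = 972.7 mg

Dose = 973 mg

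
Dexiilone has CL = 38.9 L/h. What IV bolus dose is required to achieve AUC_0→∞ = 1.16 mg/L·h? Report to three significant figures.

Dose = 45.1 mg

Dose_iv = CL × AUC_0→∞
     = 38.9 × 1.16 = 45.124 mg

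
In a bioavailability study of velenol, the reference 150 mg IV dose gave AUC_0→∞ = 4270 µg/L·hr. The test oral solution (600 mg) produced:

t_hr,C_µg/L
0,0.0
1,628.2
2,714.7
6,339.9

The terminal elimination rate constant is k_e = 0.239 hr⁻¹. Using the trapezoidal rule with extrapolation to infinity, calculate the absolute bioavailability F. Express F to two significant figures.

F = 0.26

Trapezoidal AUC_0→6 (oral solution):
  [0→1]: (0.0+628.2)/2 × 1 = 314.1
  [1→2]: (628.2+714.7)/2 × 1 = 671.45
  [2→6]: (714.7+339.9)/2 × 4 = 2109.2
  Sum = 3094.75 µg/L·hr
Tail: C_last/k_e = 339.9/0.239 = 1422.176
AUC_0→∞ (oral solution) = 3094.75 + 1422.176 = 4516.926 µg/L·hr
F = (AUC_ev/D_ev)/(AUC_iv/D_iv) = (4516.926/600)/(4270/150) = 7.52821/28.4667 = 0.2645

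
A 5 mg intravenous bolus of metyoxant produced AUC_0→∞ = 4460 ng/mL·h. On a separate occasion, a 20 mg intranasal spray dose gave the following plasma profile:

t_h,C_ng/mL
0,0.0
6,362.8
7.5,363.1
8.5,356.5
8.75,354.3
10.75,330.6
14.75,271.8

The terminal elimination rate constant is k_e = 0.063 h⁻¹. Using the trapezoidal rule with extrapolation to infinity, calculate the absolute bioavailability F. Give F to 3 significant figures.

F = 0.464

Trapezoidal AUC_0→14.75 (intranasal spray):
  [0→6]: (0.0+362.8)/2 × 6 = 1088.4
  [6→7.5]: (362.8+363.1)/2 × 1.5 = 544.425
  [7.5→8.5]: (363.1+356.5)/2 × 1 = 359.8
  [8.5→8.75]: (356.5+354.3)/2 × 0.25 = 88.85
  [8.75→10.75]: (354.3+330.6)/2 × 2 = 684.9
  [10.75→14.75]: (330.6+271.8)/2 × 4 = 1204.8
  Sum = 3971.175 ng/mL·h
Tail: C_last/k_e = 271.8/0.063 = 4314.286
AUC_0→∞ (intranasal spray) = 3971.175 + 4314.286 = 8285.461 ng/mL·h
F = (AUC_ev/D_ev)/(AUC_iv/D_iv) = (8285.461/20)/(4460/5) = 414.27305/892 = 0.4644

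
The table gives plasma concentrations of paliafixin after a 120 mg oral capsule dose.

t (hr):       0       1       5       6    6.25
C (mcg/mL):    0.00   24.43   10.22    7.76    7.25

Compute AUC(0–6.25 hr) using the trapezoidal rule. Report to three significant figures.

AUC = 92.4 mcg/mL·hr

Trapezoidal AUC_0→6.25:
  [0→1]: (0.00+24.43)/2 × 1 = 12.215
  [1→5]: (24.43+10.22)/2 × 4 = 69.3
  [5→6]: (10.22+7.76)/2 × 1 = 8.99
  [6→6.25]: (7.76+7.25)/2 × 0.25 = 1.87625
  Sum = 92.38125 mcg/mL·hr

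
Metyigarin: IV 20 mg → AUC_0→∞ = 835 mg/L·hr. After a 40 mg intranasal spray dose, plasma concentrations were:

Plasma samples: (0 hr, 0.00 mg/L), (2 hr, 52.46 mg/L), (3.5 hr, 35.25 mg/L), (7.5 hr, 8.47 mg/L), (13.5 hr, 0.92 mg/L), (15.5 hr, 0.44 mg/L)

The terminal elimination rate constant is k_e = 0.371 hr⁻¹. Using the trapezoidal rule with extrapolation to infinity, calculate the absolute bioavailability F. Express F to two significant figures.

F = 0.14

Trapezoidal AUC_0→15.5 (intranasal spray):
  [0→2]: (0.00+52.46)/2 × 2 = 52.46
  [2→3.5]: (52.46+35.25)/2 × 1.5 = 65.7825
  [3.5→7.5]: (35.25+8.47)/2 × 4 = 87.44
  [7.5→13.5]: (8.47+0.92)/2 × 6 = 28.17
  [13.5→15.5]: (0.92+0.44)/2 × 2 = 1.36
  Sum = 235.2125 mg/L·hr
Tail: C_last/k_e = 0.44/0.371 = 1.186
AUC_0→∞ (intranasal spray) = 235.2125 + 1.186 = 236.3985 mg/L·hr
F = (AUC_ev/D_ev)/(AUC_iv/D_iv) = (236.3985/40)/(835/20) = 5.9099625/41.75 = 0.1416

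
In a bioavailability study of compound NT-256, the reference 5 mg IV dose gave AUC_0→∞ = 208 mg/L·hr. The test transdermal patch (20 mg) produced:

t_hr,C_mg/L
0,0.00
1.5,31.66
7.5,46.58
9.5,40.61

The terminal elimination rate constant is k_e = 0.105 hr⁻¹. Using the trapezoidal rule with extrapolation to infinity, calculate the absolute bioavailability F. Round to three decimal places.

Trapezoidal AUC_0→9.5 (transdermal patch):
  [0→1.5]: (0.00+31.66)/2 × 1.5 = 23.745
  [1.5→7.5]: (31.66+46.58)/2 × 6 = 234.72
  [7.5→9.5]: (46.58+40.61)/2 × 2 = 87.19
  Sum = 345.655 mg/L·hr
Tail: C_last/k_e = 40.61/0.105 = 386.762
AUC_0→∞ (transdermal patch) = 345.655 + 386.762 = 732.417 mg/L·hr
F = (AUC_ev/D_ev)/(AUC_iv/D_iv) = (732.417/20)/(208/5) = 36.62085/41.6 = 0.8803

F = 0.880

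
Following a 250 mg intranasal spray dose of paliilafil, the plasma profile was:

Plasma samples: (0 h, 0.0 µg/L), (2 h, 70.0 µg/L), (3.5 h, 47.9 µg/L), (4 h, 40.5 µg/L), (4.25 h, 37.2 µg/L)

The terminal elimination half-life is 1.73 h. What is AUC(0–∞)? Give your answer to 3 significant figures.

Trapezoidal AUC_0→4.25:
  [0→2]: (0.0+70.0)/2 × 2 = 70.0
  [2→3.5]: (70.0+47.9)/2 × 1.5 = 88.425
  [3.5→4]: (47.9+40.5)/2 × 0.5 = 22.1
  [4→4.25]: (40.5+37.2)/2 × 0.25 = 9.7125
  Sum = 190.2375 µg/L·h
k_e = ln2 / t½ = 0.693147 / 1.73 = 0.4007 h^-1
Extrapolated tail: C_last / k_e = 37.2 / 0.4007 = 92.838
AUC_0→∞ = 190.2375 + 92.838 = 283.0755 µg/L·h

AUC = 283 µg/L·h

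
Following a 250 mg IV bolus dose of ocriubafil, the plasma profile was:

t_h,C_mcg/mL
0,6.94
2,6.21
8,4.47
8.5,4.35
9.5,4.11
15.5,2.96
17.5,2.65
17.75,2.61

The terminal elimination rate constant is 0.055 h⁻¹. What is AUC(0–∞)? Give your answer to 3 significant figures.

AUC = 127 mcg/mL·h

Trapezoidal AUC_0→17.75:
  [0→2]: (6.94+6.21)/2 × 2 = 13.15
  [2→8]: (6.21+4.47)/2 × 6 = 32.04
  [8→8.5]: (4.47+4.35)/2 × 0.5 = 2.205
  [8.5→9.5]: (4.35+4.11)/2 × 1 = 4.23
  [9.5→15.5]: (4.11+2.96)/2 × 6 = 21.21
  [15.5→17.5]: (2.96+2.65)/2 × 2 = 5.61
  [17.5→17.75]: (2.65+2.61)/2 × 0.25 = 0.6575
  Sum = 79.1025 mcg/mL·h
Extrapolated tail: C_last / k_e = 2.61 / 0.055 = 47.455
AUC_0→∞ = 79.1025 + 47.455 = 126.5575 mcg/mL·h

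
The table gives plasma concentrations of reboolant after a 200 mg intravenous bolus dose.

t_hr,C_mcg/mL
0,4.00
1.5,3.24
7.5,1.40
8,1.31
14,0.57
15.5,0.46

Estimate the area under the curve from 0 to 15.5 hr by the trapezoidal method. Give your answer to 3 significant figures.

Trapezoidal AUC_0→15.5:
  [0→1.5]: (4.00+3.24)/2 × 1.5 = 5.43
  [1.5→7.5]: (3.24+1.40)/2 × 6 = 13.92
  [7.5→8]: (1.40+1.31)/2 × 0.5 = 0.6775
  [8→14]: (1.31+0.57)/2 × 6 = 5.64
  [14→15.5]: (0.57+0.46)/2 × 1.5 = 0.7725
  Sum = 26.44 mcg/mL·hr

AUC = 26.4 mcg/mL·hr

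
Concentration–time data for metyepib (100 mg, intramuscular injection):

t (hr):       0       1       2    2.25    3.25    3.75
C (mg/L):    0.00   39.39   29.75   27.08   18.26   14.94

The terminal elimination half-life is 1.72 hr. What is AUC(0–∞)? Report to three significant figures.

AUC = 129 mg/L·hr

Trapezoidal AUC_0→3.75:
  [0→1]: (0.00+39.39)/2 × 1 = 19.695
  [1→2]: (39.39+29.75)/2 × 1 = 34.57
  [2→2.25]: (29.75+27.08)/2 × 0.25 = 7.10375
  [2.25→3.25]: (27.08+18.26)/2 × 1 = 22.67
  [3.25→3.75]: (18.26+14.94)/2 × 0.5 = 8.3
  Sum = 92.33875 mg/L·hr
k_e = ln2 / t½ = 0.693147 / 1.72 = 0.4030 hr^-1
Extrapolated tail: C_last / k_e = 14.94 / 0.403 = 37.072
AUC_0→∞ = 92.33875 + 37.072 = 129.41075 mg/L·hr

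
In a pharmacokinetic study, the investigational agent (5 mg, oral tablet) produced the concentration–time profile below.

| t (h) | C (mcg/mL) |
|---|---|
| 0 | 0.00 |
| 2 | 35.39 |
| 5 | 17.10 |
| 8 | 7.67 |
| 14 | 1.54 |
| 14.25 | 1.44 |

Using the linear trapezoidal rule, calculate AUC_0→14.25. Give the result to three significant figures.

AUC = 179 mcg/mL·h

Trapezoidal AUC_0→14.25:
  [0→2]: (0.00+35.39)/2 × 2 = 35.39
  [2→5]: (35.39+17.10)/2 × 3 = 78.735
  [5→8]: (17.10+7.67)/2 × 3 = 37.155
  [8→14]: (7.67+1.54)/2 × 6 = 27.63
  [14→14.25]: (1.54+1.44)/2 × 0.25 = 0.3725
  Sum = 179.2825 mcg/mL·h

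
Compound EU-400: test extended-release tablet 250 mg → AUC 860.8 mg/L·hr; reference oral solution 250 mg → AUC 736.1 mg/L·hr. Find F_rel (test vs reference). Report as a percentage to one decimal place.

F_rel = (AUC_test/D_test) / (AUC_ref/D_ref)
      = (860.8/250) / (736.1/250)
      = 3.4432 / 2.9444 = 1.1694 = 116.94%

F_rel = 116.9%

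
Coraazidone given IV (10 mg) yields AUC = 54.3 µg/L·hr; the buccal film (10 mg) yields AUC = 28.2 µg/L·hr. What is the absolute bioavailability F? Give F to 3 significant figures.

F = 0.519

F = (AUC_ev / D_ev) / (AUC_iv / D_iv)
  = (28.2/10) / (54.3/10)
  = 2.82 / 5.43 = 0.5193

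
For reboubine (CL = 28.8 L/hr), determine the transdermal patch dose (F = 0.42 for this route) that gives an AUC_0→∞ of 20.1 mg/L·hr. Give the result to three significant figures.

Dose = 1380 mg

Dose = CL × AUC_0→∞ / F
     = 28.8 × 20.1 / 0.42 = 1378.29 mg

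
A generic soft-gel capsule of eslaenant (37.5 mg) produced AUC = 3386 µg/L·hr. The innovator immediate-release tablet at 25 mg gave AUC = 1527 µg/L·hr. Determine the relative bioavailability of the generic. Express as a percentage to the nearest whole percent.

F_rel = 148%

F_rel = (AUC_test/D_test) / (AUC_ref/D_ref)
      = (3386/37.5) / (1527/25)
      = 90.2933 / 61.08 = 1.4783 = 147.83%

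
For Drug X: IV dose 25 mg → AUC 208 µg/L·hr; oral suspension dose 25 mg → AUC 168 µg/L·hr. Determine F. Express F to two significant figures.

F = (AUC_ev / D_ev) / (AUC_iv / D_iv)
  = (168/25) / (208/25)
  = 6.72 / 8.32 = 0.8077

F = 0.81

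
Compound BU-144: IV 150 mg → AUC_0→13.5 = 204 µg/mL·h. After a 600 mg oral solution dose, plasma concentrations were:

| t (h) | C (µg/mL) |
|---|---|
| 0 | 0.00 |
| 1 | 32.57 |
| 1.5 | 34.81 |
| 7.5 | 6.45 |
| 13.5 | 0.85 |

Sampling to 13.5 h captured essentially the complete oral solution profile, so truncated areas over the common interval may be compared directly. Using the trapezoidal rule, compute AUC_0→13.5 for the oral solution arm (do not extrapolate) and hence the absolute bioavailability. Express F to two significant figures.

F = 0.22

Trapezoidal AUC_0→13.5 (oral solution):
  [0→1]: (0.00+32.57)/2 × 1 = 16.285
  [1→1.5]: (32.57+34.81)/2 × 0.5 = 16.845
  [1.5→7.5]: (34.81+6.45)/2 × 6 = 123.78
  [7.5→13.5]: (6.45+0.85)/2 × 6 = 21.9
  Sum = 178.81 µg/mL·h
F = (AUC_ev/D_ev)/(AUC_iv/D_iv) = (178.81/600)/(204/150) = 0.298017/1.36 = 0.2191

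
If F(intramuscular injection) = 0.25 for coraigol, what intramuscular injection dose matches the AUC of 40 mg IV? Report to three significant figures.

D_intramuscular = 160 mg

For equal systemic exposure: F × D_ev = D_iv
D_ev = D_iv / F = 40 / 0.25 = 160 mg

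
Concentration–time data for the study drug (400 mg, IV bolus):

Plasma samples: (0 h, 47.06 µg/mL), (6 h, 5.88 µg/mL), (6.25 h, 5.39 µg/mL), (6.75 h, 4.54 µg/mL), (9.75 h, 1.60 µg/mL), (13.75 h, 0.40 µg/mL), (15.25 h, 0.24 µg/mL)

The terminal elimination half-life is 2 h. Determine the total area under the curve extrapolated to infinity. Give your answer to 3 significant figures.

Trapezoidal AUC_0→15.25:
  [0→6]: (47.06+5.88)/2 × 6 = 158.82
  [6→6.25]: (5.88+5.39)/2 × 0.25 = 1.40875
  [6.25→6.75]: (5.39+4.54)/2 × 0.5 = 2.4825
  [6.75→9.75]: (4.54+1.60)/2 × 3 = 9.21
  [9.75→13.75]: (1.60+0.40)/2 × 4 = 4.0
  [13.75→15.25]: (0.40+0.24)/2 × 1.5 = 0.48
  Sum = 176.40125 µg/mL·h
k_e = ln2 / t½ = 0.693147 / 2 = 0.3466 h^-1
Extrapolated tail: C_last / k_e = 0.24 / 0.3466 = 0.692
AUC_0→∞ = 176.40125 + 0.692 = 177.09325 µg/mL·h

AUC = 177 µg/mL·h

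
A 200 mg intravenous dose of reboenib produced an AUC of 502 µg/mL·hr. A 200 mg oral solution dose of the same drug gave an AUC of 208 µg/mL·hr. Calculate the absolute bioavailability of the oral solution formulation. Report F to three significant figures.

F = (AUC_ev / D_ev) / (AUC_iv / D_iv)
  = (208/200) / (502/200)
  = 1.04 / 2.51 = 0.4143

F = 0.414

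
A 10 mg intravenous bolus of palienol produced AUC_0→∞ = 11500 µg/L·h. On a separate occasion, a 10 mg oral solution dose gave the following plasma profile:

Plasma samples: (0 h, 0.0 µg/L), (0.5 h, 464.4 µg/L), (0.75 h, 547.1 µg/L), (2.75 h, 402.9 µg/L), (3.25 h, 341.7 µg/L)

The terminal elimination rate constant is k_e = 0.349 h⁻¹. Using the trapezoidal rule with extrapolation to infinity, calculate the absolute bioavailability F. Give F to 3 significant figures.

F = 0.205

Trapezoidal AUC_0→3.25 (oral solution):
  [0→0.5]: (0.0+464.4)/2 × 0.5 = 116.1
  [0.5→0.75]: (464.4+547.1)/2 × 0.25 = 126.4375
  [0.75→2.75]: (547.1+402.9)/2 × 2 = 950.0
  [2.75→3.25]: (402.9+341.7)/2 × 0.5 = 186.15
  Sum = 1378.6875 µg/L·h
Tail: C_last/k_e = 341.7/0.349 = 979.083
AUC_0→∞ (oral solution) = 1378.6875 + 979.083 = 2357.7705 µg/L·h
F = (AUC_ev/D_ev)/(AUC_iv/D_iv) = (2357.7705/10)/(11500/10) = 235.77705/1150 = 0.2050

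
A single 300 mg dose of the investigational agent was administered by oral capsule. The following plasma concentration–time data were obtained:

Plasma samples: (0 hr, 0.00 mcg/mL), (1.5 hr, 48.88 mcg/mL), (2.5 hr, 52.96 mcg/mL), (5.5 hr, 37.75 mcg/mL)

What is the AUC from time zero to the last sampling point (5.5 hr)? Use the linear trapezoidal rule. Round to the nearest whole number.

AUC = 224 mcg/mL·hr

Trapezoidal AUC_0→5.5:
  [0→1.5]: (0.00+48.88)/2 × 1.5 = 36.66
  [1.5→2.5]: (48.88+52.96)/2 × 1 = 50.92
  [2.5→5.5]: (52.96+37.75)/2 × 3 = 136.065
  Sum = 223.645 mcg/mL·hr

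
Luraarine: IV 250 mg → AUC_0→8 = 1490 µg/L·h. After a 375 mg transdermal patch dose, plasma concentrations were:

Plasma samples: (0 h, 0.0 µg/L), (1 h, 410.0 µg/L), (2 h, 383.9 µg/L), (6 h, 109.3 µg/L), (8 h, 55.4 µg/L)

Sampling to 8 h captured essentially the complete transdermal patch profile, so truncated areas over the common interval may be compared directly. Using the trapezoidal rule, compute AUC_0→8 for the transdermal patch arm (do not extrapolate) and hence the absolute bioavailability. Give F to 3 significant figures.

F = 0.784

Trapezoidal AUC_0→8 (transdermal patch):
  [0→1]: (0.0+410.0)/2 × 1 = 205.0
  [1→2]: (410.0+383.9)/2 × 1 = 396.95
  [2→6]: (383.9+109.3)/2 × 4 = 986.4
  [6→8]: (109.3+55.4)/2 × 2 = 164.7
  Sum = 1753.05 µg/L·h
F = (AUC_ev/D_ev)/(AUC_iv/D_iv) = (1753.05/375)/(1490/250) = 4.6748/5.96 = 0.7844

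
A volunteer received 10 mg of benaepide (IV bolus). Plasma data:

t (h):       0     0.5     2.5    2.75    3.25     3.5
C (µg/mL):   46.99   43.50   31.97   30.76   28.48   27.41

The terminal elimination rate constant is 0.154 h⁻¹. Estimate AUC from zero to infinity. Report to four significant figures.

AUC = 305.7 µg/mL·h

Trapezoidal AUC_0→3.5:
  [0→0.5]: (46.99+43.50)/2 × 0.5 = 22.6225
  [0.5→2.5]: (43.50+31.97)/2 × 2 = 75.47
  [2.5→2.75]: (31.97+30.76)/2 × 0.25 = 7.84125
  [2.75→3.25]: (30.76+28.48)/2 × 0.5 = 14.81
  [3.25→3.5]: (28.48+27.41)/2 × 0.25 = 6.98625
  Sum = 127.73 µg/mL·h
Extrapolated tail: C_last / k_e = 27.41 / 0.154 = 177.987
AUC_0→∞ = 127.73 + 177.987 = 305.717 µg/mL·h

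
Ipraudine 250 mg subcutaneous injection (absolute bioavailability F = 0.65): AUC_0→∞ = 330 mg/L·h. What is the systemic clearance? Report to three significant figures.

CL = 0.492 L/h

CL = F × Dose / AUC_0→∞
   = 0.65 × 250 / 330 = 0.492424 L/h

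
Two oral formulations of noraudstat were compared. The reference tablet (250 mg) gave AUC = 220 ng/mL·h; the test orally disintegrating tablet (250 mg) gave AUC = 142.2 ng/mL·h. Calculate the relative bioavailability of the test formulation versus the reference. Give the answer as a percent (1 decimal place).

F_rel = (AUC_test/D_test) / (AUC_ref/D_ref)
      = (142.2/250) / (220/250)
      = 0.5688 / 0.88 = 0.6464 = 64.64%

F_rel = 64.6%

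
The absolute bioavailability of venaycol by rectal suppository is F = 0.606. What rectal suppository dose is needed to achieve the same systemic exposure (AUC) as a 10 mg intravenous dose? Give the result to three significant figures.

For equal systemic exposure: F × D_ev = D_iv
D_ev = D_iv / F = 10 / 0.606 = 16.5017 mg

D_rectal = 16.5 mg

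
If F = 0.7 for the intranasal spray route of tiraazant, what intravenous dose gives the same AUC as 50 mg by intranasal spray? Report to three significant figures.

D_iv = 35.0 mg

Systemic exposure from an extravascular dose = F × D_ev, so the equivalent IV dose is F × D_ev.
D_iv = F × D_ev = 0.7 × 50 = 35 mg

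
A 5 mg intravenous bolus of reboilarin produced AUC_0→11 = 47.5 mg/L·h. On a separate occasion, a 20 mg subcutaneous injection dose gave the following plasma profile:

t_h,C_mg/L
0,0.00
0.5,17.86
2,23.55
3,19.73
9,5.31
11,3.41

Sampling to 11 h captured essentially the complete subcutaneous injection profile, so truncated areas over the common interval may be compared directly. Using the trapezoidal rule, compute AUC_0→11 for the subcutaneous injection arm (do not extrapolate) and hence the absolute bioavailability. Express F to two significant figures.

F = 0.74

Trapezoidal AUC_0→11 (subcutaneous injection):
  [0→0.5]: (0.00+17.86)/2 × 0.5 = 4.465
  [0.5→2]: (17.86+23.55)/2 × 1.5 = 31.0575
  [2→3]: (23.55+19.73)/2 × 1 = 21.64
  [3→9]: (19.73+5.31)/2 × 6 = 75.12
  [9→11]: (5.31+3.41)/2 × 2 = 8.72
  Sum = 141.0025 mg/L·h
F = (AUC_ev/D_ev)/(AUC_iv/D_iv) = (141.0025/20)/(47.5/5) = 7.050125/9.5 = 0.7421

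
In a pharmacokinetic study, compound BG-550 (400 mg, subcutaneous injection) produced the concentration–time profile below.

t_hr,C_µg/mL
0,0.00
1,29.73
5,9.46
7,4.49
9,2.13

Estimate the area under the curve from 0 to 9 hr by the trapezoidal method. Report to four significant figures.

Trapezoidal AUC_0→9:
  [0→1]: (0.00+29.73)/2 × 1 = 14.865
  [1→5]: (29.73+9.46)/2 × 4 = 78.38
  [5→7]: (9.46+4.49)/2 × 2 = 13.95
  [7→9]: (4.49+2.13)/2 × 2 = 6.62
  Sum = 113.815 µg/mL·hr

AUC = 113.8 µg/mL·hr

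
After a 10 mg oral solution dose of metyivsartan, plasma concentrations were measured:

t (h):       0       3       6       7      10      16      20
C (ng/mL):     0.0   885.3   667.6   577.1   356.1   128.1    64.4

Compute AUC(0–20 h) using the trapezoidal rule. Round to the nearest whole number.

AUC = 7517 ng/mL·h

Trapezoidal AUC_0→20:
  [0→3]: (0.0+885.3)/2 × 3 = 1327.95
  [3→6]: (885.3+667.6)/2 × 3 = 2329.35
  [6→7]: (667.6+577.1)/2 × 1 = 622.35
  [7→10]: (577.1+356.1)/2 × 3 = 1399.8
  [10→16]: (356.1+128.1)/2 × 6 = 1452.6
  [16→20]: (128.1+64.4)/2 × 4 = 385.0
  Sum = 7517.05 ng/mL·h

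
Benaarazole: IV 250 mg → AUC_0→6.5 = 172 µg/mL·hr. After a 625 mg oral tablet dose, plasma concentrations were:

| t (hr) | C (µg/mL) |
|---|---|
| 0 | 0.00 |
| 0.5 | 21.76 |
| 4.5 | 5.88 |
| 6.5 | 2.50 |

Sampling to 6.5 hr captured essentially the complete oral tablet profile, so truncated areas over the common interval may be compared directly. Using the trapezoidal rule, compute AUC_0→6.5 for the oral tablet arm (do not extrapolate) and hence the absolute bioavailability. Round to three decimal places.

F = 0.161

Trapezoidal AUC_0→6.5 (oral tablet):
  [0→0.5]: (0.00+21.76)/2 × 0.5 = 5.44
  [0.5→4.5]: (21.76+5.88)/2 × 4 = 55.28
  [4.5→6.5]: (5.88+2.50)/2 × 2 = 8.38
  Sum = 69.1 µg/mL·hr
F = (AUC_ev/D_ev)/(AUC_iv/D_iv) = (69.1/625)/(172/250) = 0.11056/0.688 = 0.1607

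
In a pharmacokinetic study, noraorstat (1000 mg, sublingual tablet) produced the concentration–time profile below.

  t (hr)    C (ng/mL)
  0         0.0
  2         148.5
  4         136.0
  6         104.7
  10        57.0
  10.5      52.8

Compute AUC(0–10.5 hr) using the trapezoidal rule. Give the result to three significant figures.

AUC = 1020 ng/mL·hr

Trapezoidal AUC_0→10.5:
  [0→2]: (0.0+148.5)/2 × 2 = 148.5
  [2→4]: (148.5+136.0)/2 × 2 = 284.5
  [4→6]: (136.0+104.7)/2 × 2 = 240.7
  [6→10]: (104.7+57.0)/2 × 4 = 323.4
  [10→10.5]: (57.0+52.8)/2 × 0.5 = 27.45
  Sum = 1024.55 ng/mL·hr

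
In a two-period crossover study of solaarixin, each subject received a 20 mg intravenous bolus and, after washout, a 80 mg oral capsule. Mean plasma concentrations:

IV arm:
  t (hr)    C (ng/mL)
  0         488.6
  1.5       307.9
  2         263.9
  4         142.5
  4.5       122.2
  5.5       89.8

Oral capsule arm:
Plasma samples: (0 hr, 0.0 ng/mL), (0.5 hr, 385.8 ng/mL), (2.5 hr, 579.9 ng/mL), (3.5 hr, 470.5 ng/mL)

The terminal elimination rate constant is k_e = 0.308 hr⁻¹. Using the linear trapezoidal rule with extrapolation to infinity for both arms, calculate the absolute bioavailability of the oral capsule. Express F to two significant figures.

F = 0.48

Trapezoidal AUC_0→5.5 (IV):
  [0→1.5]: (488.6+307.9)/2 × 1.5 = 597.375
  [1.5→2]: (307.9+263.9)/2 × 0.5 = 142.95
  [2→4]: (263.9+142.5)/2 × 2 = 406.4
  [4→4.5]: (142.5+122.2)/2 × 0.5 = 66.175
  [4.5→5.5]: (122.2+89.8)/2 × 1 = 106.0
  Sum = 1318.9 ng/mL·hr
IV tail: 89.8/0.308 = 291.558; AUC_iv,0→∞ = 1318.9 + 291.558 = 1610.458 ng/mL·hr
Trapezoidal AUC_0→3.5 (oral capsule):
  [0→0.5]: (0.0+385.8)/2 × 0.5 = 96.45
  [0.5→2.5]: (385.8+579.9)/2 × 2 = 965.7
  [2.5→3.5]: (579.9+470.5)/2 × 1 = 525.2
  Sum = 1587.35 ng/mL·hr
oral capsule tail: 470.5/0.308 = 1527.597; AUC_ev,0→∞ = 1587.35 + 1527.597 = 3114.947 ng/mL·hr
F = (AUC_ev/D_ev)/(AUC_iv/D_iv) = (3114.947/80)/(1610.458/20) = 38.9368/80.5229 = 0.4835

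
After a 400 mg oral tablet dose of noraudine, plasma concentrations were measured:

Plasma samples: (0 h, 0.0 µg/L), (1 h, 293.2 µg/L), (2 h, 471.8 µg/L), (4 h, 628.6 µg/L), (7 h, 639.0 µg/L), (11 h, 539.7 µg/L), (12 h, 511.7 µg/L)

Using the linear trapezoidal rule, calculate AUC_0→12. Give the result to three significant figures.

AUC = 6410 µg/L·h

Trapezoidal AUC_0→12:
  [0→1]: (0.0+293.2)/2 × 1 = 146.6
  [1→2]: (293.2+471.8)/2 × 1 = 382.5
  [2→4]: (471.8+628.6)/2 × 2 = 1100.4
  [4→7]: (628.6+639.0)/2 × 3 = 1901.4
  [7→11]: (639.0+539.7)/2 × 4 = 2357.4
  [11→12]: (539.7+511.7)/2 × 1 = 525.7
  Sum = 6414.0 µg/L·h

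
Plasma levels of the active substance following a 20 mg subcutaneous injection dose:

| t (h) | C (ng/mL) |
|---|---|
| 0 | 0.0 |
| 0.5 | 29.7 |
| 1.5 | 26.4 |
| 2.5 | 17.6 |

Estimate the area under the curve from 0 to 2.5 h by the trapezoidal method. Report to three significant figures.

AUC = 57.5 ng/mL·h

Trapezoidal AUC_0→2.5:
  [0→0.5]: (0.0+29.7)/2 × 0.5 = 7.425
  [0.5→1.5]: (29.7+26.4)/2 × 1 = 28.05
  [1.5→2.5]: (26.4+17.6)/2 × 1 = 22.0
  Sum = 57.475 ng/mL·h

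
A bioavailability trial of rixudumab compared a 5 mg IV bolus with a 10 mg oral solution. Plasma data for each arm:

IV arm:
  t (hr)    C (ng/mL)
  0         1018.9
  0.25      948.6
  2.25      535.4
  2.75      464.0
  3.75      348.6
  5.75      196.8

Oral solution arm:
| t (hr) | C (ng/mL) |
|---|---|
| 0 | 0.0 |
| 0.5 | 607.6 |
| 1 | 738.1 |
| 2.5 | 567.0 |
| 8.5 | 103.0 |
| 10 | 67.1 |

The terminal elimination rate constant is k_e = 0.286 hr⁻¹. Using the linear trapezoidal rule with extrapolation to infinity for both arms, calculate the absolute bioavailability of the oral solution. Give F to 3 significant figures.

F = 0.530

Trapezoidal AUC_0→5.75 (IV):
  [0→0.25]: (1018.9+948.6)/2 × 0.25 = 245.9375
  [0.25→2.25]: (948.6+535.4)/2 × 2 = 1484.0
  [2.25→2.75]: (535.4+464.0)/2 × 0.5 = 249.85
  [2.75→3.75]: (464.0+348.6)/2 × 1 = 406.3
  [3.75→5.75]: (348.6+196.8)/2 × 2 = 545.4
  Sum = 2931.4875 ng/mL·hr
IV tail: 196.8/0.286 = 688.112; AUC_iv,0→∞ = 2931.4875 + 688.112 = 3619.5995 ng/mL·hr
Trapezoidal AUC_0→10 (oral solution):
  [0→0.5]: (0.0+607.6)/2 × 0.5 = 151.9
  [0.5→1]: (607.6+738.1)/2 × 0.5 = 336.425
  [1→2.5]: (738.1+567.0)/2 × 1.5 = 978.825
  [2.5→8.5]: (567.0+103.0)/2 × 6 = 2010.0
  [8.5→10]: (103.0+67.1)/2 × 1.5 = 127.575
  Sum = 3604.725 ng/mL·hr
oral solution tail: 67.1/0.286 = 234.615; AUC_ev,0→∞ = 3604.725 + 234.615 = 3839.34 ng/mL·hr
F = (AUC_ev/D_ev)/(AUC_iv/D_iv) = (3839.34/10)/(3619.5995/5) = 383.934/723.9199 = 0.5304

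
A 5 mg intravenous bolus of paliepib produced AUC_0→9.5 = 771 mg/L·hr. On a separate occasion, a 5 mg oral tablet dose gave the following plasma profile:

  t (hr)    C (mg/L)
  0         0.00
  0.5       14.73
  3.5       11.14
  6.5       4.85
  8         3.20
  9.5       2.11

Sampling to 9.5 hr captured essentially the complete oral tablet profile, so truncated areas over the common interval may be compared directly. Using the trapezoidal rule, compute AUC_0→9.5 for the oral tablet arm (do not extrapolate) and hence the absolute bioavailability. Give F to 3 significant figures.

F = 0.0992

Trapezoidal AUC_0→9.5 (oral tablet):
  [0→0.5]: (0.00+14.73)/2 × 0.5 = 3.6825
  [0.5→3.5]: (14.73+11.14)/2 × 3 = 38.805
  [3.5→6.5]: (11.14+4.85)/2 × 3 = 23.985
  [6.5→8]: (4.85+3.20)/2 × 1.5 = 6.0375
  [8→9.5]: (3.20+2.11)/2 × 1.5 = 3.9825
  Sum = 76.4925 mg/L·hr
F = (AUC_ev/D_ev)/(AUC_iv/D_iv) = (76.4925/5)/(771/5) = 15.2985/154.2 = 0.0992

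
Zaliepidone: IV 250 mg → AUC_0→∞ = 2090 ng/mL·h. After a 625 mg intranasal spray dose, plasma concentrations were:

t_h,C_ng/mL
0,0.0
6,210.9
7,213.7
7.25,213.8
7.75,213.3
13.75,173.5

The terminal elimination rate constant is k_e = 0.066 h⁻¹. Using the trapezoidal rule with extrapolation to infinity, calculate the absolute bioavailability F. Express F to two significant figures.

Trapezoidal AUC_0→13.75 (intranasal spray):
  [0→6]: (0.0+210.9)/2 × 6 = 632.7
  [6→7]: (210.9+213.7)/2 × 1 = 212.3
  [7→7.25]: (213.7+213.8)/2 × 0.25 = 53.4375
  [7.25→7.75]: (213.8+213.3)/2 × 0.5 = 106.775
  [7.75→13.75]: (213.3+173.5)/2 × 6 = 1160.4
  Sum = 2165.6125 ng/mL·h
Tail: C_last/k_e = 173.5/0.066 = 2628.788
AUC_0→∞ (intranasal spray) = 2165.6125 + 2628.788 = 4794.4005 ng/mL·h
F = (AUC_ev/D_ev)/(AUC_iv/D_iv) = (4794.4005/625)/(2090/250) = 7.6710408/8.36 = 0.9176

F = 0.92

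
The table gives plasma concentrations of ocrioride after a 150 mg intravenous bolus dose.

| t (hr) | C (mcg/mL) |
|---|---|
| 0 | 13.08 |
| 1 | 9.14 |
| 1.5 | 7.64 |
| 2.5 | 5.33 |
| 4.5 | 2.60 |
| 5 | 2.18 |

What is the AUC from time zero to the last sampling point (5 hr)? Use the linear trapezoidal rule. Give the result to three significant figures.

AUC = 30.9 mcg/mL·hr

Trapezoidal AUC_0→5:
  [0→1]: (13.08+9.14)/2 × 1 = 11.11
  [1→1.5]: (9.14+7.64)/2 × 0.5 = 4.195
  [1.5→2.5]: (7.64+5.33)/2 × 1 = 6.485
  [2.5→4.5]: (5.33+2.60)/2 × 2 = 7.93
  [4.5→5]: (2.60+2.18)/2 × 0.5 = 1.195
  Sum = 30.915 mcg/mL·hr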